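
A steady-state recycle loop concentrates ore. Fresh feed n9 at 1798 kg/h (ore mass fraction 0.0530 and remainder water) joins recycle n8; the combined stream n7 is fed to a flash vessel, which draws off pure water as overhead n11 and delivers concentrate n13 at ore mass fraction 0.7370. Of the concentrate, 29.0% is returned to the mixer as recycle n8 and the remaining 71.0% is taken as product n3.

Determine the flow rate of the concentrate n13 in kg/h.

Overall ore balance (none leaves overhead): ore in fresh feed = ore in product, i.e. 1798×0.053 = (1−0.290)·n13·0.737.
n13 = 95.294/(0.737×0.710) = 182.11 kg/h.

182.1 kg/h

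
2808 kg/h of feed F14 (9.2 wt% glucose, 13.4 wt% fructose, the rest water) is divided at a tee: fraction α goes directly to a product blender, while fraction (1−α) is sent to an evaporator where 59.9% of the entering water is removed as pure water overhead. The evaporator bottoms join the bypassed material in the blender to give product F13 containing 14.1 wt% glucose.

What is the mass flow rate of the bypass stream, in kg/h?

703.2 kg/h

All 2808×0.092 = 258.34 kg/h of glucose reaches F13, so F13 = 258.34/0.141 = 1832.2 kg/h and vapour = 975.83 kg/h.
The evaporator receives (1−α)·2808 of feed at 0.774 water and removes 0.599 of that water:
0.599×0.774×(1−α)×2808 = 975.83
(1−α) = 975.83/1301.9 = 0.7496;  α = 0.2504.
Bypass flow = 0.2504×2808 = 703.22 kg/h.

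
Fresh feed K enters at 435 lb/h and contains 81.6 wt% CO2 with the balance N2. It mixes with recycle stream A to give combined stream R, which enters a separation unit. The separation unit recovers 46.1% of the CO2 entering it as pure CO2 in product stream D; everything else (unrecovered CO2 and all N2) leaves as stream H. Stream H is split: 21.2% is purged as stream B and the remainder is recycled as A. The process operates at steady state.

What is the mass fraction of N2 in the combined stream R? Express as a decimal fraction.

N2 enters only via K and leaves only via the purge: 435×0.184 = 0.212×(N2 in H), and the separation unit passes all N2, so N2 in R = N2 in H = 377.55 lb/h.
CO2 in R: m_A = 435×0.816 + (1−0.212)·(1−0.461)·m_A, so m_A = 354.96/0.5753 = 617.03 lb/h.
R = 617.03 + 377.55 = 994.58 lb/h.
N2 fraction in R = 377.55/994.58 = 0.3796.

0.3796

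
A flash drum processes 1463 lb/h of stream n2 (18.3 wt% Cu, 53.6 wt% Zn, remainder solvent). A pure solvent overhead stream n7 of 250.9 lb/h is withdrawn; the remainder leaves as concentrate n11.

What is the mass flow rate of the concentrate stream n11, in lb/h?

1212 lb/h

Concentrate = 1463 − 250.9 = 1212.1 lb/h.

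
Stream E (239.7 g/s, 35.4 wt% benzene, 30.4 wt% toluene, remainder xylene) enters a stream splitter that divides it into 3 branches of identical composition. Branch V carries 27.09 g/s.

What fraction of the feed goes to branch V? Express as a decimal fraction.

0.113

Fraction to V = 27.09/239.7 = 0.1130.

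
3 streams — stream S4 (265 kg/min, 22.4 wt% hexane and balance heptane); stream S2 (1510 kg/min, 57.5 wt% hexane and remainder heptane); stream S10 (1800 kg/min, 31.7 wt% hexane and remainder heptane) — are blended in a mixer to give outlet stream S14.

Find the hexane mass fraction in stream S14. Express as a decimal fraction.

0.4191

Total flow out = 265 + 1510 + 1800 = 3575 kg/min.
hexane in = 265×0.224 + 1510×0.575 + 1800×0.317 = 1498.2 kg/min.
hexane mass fraction in S14 = 1498.2/3575 = 0.4191.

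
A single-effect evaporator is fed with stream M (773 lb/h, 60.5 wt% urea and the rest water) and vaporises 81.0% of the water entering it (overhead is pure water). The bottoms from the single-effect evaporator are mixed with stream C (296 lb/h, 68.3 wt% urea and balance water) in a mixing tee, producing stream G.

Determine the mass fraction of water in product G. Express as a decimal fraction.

0.185

Vapour removed = 0.810×0.395×773 = 247.32 lb/h; concentrate = 525.68 lb/h.
water reaching the mixer = 58.014 (from concentrate) + 296×0.317 = 151.85 lb/h.
Product flow = 525.68 + 296 = 821.68 lb/h; water fraction = 0.185.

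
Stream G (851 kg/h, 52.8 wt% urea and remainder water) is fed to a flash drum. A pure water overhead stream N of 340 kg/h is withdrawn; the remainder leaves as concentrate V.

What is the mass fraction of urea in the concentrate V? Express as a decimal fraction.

urea is not removed: 851×0.528 = 449.33 kg/h of urea enters V.
Concentrate = 851 − 340 = 511 kg/h.
Mass fraction = 449.33/511 = 0.8793.

0.8793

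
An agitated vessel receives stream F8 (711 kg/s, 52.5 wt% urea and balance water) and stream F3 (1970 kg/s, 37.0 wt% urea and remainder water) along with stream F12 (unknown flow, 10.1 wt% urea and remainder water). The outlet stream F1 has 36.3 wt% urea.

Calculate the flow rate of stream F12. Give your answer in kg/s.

492.3 kg/s

Let F12 be the unknown flow. Total out = 2681 + F12.
urea balance: 1102.2 + 0.101·F12 = 0.363·(2681 + F12)
(0.101 − 0.363)·F12 = 0.363×2681 − 1102.2 = -128.97
F12 = -128.97 / -0.262 = 492.26 kg/s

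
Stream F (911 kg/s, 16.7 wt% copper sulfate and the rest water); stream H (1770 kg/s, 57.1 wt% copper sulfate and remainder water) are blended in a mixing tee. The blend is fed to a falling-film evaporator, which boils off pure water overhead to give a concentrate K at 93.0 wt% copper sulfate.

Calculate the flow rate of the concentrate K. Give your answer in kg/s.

copper sulfate entering = 911×0.167 + 1770×0.571 = 1162.8 kg/s.
All copper sulfate reports to K, so K = 1162.8/0.930 = 1250.3 kg/s.

1250 kg/s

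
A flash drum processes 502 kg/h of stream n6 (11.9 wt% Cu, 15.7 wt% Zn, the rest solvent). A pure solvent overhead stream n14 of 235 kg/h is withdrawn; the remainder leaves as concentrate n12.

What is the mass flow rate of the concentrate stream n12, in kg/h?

267 kg/h

Concentrate = 502 − 235 = 267 kg/h.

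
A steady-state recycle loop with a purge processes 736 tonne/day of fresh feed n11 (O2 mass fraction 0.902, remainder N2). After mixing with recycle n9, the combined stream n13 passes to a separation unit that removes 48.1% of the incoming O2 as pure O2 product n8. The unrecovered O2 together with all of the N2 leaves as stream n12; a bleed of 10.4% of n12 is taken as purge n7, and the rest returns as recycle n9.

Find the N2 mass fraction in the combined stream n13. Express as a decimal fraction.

0.359

N2 enters only via n11 and leaves only via the purge: 736×0.098 = 0.104×(N2 in n12), and the separation unit passes all N2, so N2 in n13 = N2 in n12 = 693.54 tonne/day.
O2 in n13: m_A = 736×0.902 + (1−0.104)·(1−0.481)·m_A, so m_A = 663.87/0.5350 = 1240.9 tonne/day.
n13 = 1240.9 + 693.54 = 1934.5 tonne/day.
N2 fraction in n13 = 693.54/1934.5 = 0.359.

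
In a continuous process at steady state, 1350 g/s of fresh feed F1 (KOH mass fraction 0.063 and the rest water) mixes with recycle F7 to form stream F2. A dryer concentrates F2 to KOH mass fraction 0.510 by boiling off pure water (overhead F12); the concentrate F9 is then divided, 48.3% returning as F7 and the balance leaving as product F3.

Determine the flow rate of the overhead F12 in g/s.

Overall KOH balance (none leaves overhead): KOH in fresh feed = KOH in product, i.e. 1350×0.063 = (1−0.483)·F9·0.510.
F9 = 85.05/(0.510×0.517) = 322.56 g/s.
Recycle F7 = 0.483×322.56 = 155.8 g/s.
Combined feed F2 = 1350 + 155.8 = 1505.8 g/s.
Overhead F12 = F2 − F9 = 1505.8 − 322.56 = 1183.2 g/s.

1183 g/s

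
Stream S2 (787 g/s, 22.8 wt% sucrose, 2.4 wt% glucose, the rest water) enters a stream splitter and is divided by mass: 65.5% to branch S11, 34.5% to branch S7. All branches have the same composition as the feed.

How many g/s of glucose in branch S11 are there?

Branch S11 total = 0.655×787 = 515.49 g/s.
glucose in S11 = 0.024×515.49 = 12.372 g/s.

12.37 g/s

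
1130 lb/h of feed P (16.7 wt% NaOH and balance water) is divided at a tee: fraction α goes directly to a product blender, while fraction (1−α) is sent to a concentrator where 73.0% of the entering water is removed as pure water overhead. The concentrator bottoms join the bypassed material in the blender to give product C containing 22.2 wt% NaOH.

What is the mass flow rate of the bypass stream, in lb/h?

669.6 lb/h

All 1130×0.167 = 188.71 lb/h of NaOH reaches C, so C = 188.71/0.222 = 850.05 lb/h and vapour = 279.95 lb/h.
The evaporator receives (1−α)·1130 of feed at 0.833 water and removes 0.730 of that water:
0.730×0.833×(1−α)×1130 = 279.95
(1−α) = 279.95/687.14 = 0.4074;  α = 0.5926.
Bypass flow = 0.5926×1130 = 669.62 lb/h.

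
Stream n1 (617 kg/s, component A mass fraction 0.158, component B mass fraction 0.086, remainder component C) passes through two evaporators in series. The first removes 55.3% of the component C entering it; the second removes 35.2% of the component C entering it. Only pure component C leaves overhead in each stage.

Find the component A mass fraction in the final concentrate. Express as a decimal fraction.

0.341

component C in feed = 617×0.756 = 466.45 kg/s.
After stage 1: component C left = (1−0.553)×466.45 = 208.5; stream total = 359.05 kg/s.
After stage 2: component C left = (1−0.352)×208.5 = 135.11; final concentrate = 285.66 kg/s.
component A fraction = 97.486/285.66 = 0.341.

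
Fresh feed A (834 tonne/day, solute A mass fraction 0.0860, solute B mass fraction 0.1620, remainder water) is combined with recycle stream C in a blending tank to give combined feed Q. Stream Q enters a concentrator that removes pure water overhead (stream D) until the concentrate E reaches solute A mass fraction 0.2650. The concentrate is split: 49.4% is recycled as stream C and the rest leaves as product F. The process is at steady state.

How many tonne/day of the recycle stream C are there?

264.2 tonne/day

Overall solute A balance (none leaves overhead): solute A in fresh feed = solute A in product, i.e. 834×0.086 = (1−0.494)·E·0.265.
E = 71.724/(0.265×0.506) = 534.89 tonne/day.
Recycle C = 0.494×534.89 = 264.24 tonne/day.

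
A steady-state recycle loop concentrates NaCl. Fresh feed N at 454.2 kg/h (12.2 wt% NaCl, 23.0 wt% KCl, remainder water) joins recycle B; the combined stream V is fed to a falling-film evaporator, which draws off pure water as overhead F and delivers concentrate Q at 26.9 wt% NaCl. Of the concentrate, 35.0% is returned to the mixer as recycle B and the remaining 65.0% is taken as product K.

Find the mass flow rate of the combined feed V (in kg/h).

565.1 kg/h

Overall NaCl balance (none leaves overhead): NaCl in fresh feed = NaCl in product, i.e. 454.2×0.122 = (1−0.350)·Q·0.269.
Q = 55.412/(0.269×0.650) = 316.91 kg/h.
Recycle B = 0.350×316.91 = 110.92 kg/h.
Combined feed V = 454.2 + 110.92 = 565.12 kg/h.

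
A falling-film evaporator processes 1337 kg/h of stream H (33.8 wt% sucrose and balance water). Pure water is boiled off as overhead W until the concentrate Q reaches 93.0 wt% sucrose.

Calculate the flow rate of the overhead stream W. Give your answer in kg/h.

851.1 kg/h

sucrose is conserved: 1337×0.338 = 451.91 kg/h all reports to the concentrate.
Concentrate = 451.91/(target fraction) = 485.92 kg/h.
Overhead = 1337 − 485.92 = 851.08 kg/h.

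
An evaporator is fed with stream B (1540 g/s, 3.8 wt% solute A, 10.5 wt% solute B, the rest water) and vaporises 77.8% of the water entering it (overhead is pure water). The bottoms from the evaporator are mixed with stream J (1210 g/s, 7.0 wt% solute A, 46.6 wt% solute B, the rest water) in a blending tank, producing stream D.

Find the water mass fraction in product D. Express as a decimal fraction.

Vapour removed = 0.778×0.857×1540 = 1026.8 g/s; concentrate = 513.21 g/s.
water reaching the mixer = 292.99 (from concentrate) + 1210×0.464 = 854.43 g/s.
Product flow = 513.21 + 1210 = 1723.2 g/s; water fraction = 0.4958.

0.4958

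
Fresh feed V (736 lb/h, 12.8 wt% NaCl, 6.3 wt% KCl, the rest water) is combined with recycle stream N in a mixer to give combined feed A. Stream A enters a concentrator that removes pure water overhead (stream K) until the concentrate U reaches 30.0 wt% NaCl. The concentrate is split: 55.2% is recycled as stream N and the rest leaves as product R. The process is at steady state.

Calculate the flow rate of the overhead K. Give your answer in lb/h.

422 lb/h

Overall NaCl balance (none leaves overhead): NaCl in fresh feed = NaCl in product, i.e. 736×0.128 = (1−0.552)·U·0.300.
U = 94.208/(0.300×0.448) = 700.95 lb/h.
Recycle N = 0.552×700.95 = 386.93 lb/h.
Combined feed A = 736 + 386.93 = 1122.9 lb/h.
Overhead K = A − U = 1122.9 − 700.95 = 421.97 lb/h.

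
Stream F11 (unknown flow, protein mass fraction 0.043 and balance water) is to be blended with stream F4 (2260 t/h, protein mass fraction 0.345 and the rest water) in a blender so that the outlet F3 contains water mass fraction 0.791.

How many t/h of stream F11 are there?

Let F11 be the unknown flow. Total out = 2260 + F11.
water balance: 1480.3 + 0.957·F11 = 0.791·(2260 + F11)
(0.957 − 0.791)·F11 = 0.791×2260 − 1480.3 = 307.36
F11 = 307.36 / 0.166 = 1851.6 t/h

1852 t/h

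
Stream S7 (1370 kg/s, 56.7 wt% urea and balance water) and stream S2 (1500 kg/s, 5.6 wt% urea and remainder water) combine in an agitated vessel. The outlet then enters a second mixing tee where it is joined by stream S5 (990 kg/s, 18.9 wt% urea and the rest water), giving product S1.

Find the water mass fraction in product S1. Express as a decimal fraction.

0.729

Overall, product flow = 3860 kg/s.
water in = 1370×0.433 + 1500×0.944 + 990×0.811 = 2812.1 kg/s.
water fraction in S1 = 0.729.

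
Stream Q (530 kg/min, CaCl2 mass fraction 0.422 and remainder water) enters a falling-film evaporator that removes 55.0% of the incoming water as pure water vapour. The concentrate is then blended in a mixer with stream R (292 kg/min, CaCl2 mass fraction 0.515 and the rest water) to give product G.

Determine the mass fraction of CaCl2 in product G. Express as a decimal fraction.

Vapour removed = 0.550×0.578×530 = 168.49 kg/min; concentrate = 361.51 kg/min.
CaCl2 reaching the mixer = 223.66 (from concentrate) + 292×0.515 = 374.04 kg/min.
Product flow = 361.51 + 292 = 653.51 kg/min; CaCl2 fraction = 0.572.

0.572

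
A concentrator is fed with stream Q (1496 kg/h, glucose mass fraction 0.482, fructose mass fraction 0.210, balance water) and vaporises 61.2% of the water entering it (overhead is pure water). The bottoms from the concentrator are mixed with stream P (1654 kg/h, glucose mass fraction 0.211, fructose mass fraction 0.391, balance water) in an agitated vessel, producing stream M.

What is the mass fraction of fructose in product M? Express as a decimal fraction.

0.335

Vapour removed = 0.612×0.308×1496 = 281.99 kg/h; concentrate = 1214 kg/h.
fructose reaching the mixer = 314.16 (from concentrate) + 1654×0.391 = 960.87 kg/h.
Product flow = 1214 + 1654 = 2868 kg/h; fructose fraction = 0.335.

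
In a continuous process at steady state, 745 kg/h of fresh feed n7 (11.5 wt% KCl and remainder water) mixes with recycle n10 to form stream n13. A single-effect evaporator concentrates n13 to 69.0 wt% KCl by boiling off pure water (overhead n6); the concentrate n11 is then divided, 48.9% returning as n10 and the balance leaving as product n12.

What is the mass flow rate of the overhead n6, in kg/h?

620.8 kg/h

Overall KCl balance (none leaves overhead): KCl in fresh feed = KCl in product, i.e. 745×0.115 = (1−0.489)·n11·0.690.
n11 = 85.675/(0.690×0.511) = 242.99 kg/h.
Recycle n10 = 0.489×242.99 = 118.82 kg/h.
Combined feed n13 = 745 + 118.82 = 863.82 kg/h.
Overhead n6 = n13 − n11 = 863.82 − 242.99 = 620.83 kg/h.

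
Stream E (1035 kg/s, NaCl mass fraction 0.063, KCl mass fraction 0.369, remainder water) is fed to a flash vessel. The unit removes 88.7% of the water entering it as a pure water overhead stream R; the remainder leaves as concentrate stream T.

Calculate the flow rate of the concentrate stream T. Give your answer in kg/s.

water entering = 1035×0.568 = 587.88 kg/s; overhead removed = 0.887×587.88 = 521.45 kg/s.
Concentrate = 1035 − 521.45 = 513.55 kg/s.

513.6 kg/s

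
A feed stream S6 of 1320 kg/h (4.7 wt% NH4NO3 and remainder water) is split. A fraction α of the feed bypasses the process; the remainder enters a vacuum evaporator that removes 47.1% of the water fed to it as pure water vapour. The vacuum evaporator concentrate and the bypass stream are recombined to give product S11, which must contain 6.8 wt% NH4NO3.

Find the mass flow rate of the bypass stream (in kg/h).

All 1320×0.047 = 62.04 kg/h of NH4NO3 reaches S11, so S11 = 62.04/0.068 = 912.35 kg/h and vapour = 407.65 kg/h.
The evaporator receives (1−α)·1320 of feed at 0.953 water and removes 0.471 of that water:
0.471×0.953×(1−α)×1320 = 407.65
(1−α) = 407.65/592.5 = 0.6880;  α = 0.3120.
Bypass flow = 0.3120×1320 = 411.82 kg/h.

411.8 kg/h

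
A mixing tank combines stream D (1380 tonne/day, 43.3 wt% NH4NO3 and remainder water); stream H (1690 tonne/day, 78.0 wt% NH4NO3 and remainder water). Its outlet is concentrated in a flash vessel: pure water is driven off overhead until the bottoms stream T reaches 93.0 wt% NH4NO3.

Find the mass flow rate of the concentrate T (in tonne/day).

NH4NO3 entering = 1380×0.433 + 1690×0.780 = 1915.7 tonne/day.
All NH4NO3 reports to T, so T = 1915.7/0.930 = 2059.9 tonne/day.

2060 tonne/day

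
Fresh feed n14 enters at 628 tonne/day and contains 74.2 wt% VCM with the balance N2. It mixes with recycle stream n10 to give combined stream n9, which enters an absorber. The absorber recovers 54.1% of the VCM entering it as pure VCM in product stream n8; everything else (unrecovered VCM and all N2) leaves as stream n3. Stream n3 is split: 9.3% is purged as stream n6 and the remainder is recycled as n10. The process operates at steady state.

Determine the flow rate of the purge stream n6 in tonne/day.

N2 enters only via n14 and leaves only via the purge: 628×0.258 = 0.093×(N2 in n3), and the absorber passes all N2, so N2 in n9 = N2 in n3 = 1742.2 tonne/day.
VCM in n9: m_A = 628×0.742 + (1−0.093)·(1−0.541)·m_A, so m_A = 465.98/0.5837 = 798.33 tonne/day.
n3 = (1−0.541)×798.33 + 1742.2 = 2108.6 tonne/day.
Purge n6 = 0.093×2108.6 = 196.1 tonne/day.

196.1 tonne/day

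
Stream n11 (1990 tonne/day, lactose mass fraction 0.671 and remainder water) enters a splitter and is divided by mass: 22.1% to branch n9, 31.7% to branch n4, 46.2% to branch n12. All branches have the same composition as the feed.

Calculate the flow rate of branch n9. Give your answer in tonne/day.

Branch n9 flow = 0.221×1990 = 439.79 tonne/day.

439.8 tonne/day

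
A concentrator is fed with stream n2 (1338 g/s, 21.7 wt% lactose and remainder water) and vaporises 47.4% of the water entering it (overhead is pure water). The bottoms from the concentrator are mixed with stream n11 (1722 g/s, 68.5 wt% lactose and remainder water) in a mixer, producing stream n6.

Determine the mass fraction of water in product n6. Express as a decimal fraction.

0.427

Vapour removed = 0.474×0.783×1338 = 496.59 g/s; concentrate = 841.41 g/s.
water reaching the mixer = 551.07 (from concentrate) + 1722×0.315 = 1093.5 g/s.
Product flow = 841.41 + 1722 = 2563.4 g/s; water fraction = 0.427.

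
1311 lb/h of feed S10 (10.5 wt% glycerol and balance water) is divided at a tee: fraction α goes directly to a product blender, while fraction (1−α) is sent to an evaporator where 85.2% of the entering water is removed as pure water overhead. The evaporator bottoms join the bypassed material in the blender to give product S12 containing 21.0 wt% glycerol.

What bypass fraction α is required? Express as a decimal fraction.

All 1311×0.105 = 137.66 lb/h of glycerol reaches S12, so S12 = 137.66/0.210 = 655.5 lb/h and vapour = 655.5 lb/h.
The evaporator receives (1−α)·1311 of feed at 0.895 water and removes 0.852 of that water:
0.852×0.895×(1−α)×1311 = 655.5
(1−α) = 655.5/999.69 = 0.6557;  α = 0.3443.

0.344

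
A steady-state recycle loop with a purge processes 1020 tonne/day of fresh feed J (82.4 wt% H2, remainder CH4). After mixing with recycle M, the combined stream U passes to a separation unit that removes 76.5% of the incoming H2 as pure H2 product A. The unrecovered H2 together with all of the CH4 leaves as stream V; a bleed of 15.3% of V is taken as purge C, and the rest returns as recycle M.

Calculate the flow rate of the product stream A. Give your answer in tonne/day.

802.8 tonne/day

H2 in U: m_A = 1020×0.824 + (1−0.153)·(1−0.765)·m_A, so m_A = 840.48/0.8010 = 1049.3 tonne/day.
Product A = 0.765×1049.3 = 802.75 tonne/day.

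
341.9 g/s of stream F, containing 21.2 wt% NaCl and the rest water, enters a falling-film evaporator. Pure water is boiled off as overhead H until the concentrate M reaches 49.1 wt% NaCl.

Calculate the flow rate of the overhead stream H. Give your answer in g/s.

NaCl is conserved: 341.9×0.212 = 72.483 g/s all reports to the concentrate.
Concentrate = 72.483/(target fraction) = 147.62 g/s.
Overhead = 341.9 − 147.62 = 194.28 g/s.

194.3 g/s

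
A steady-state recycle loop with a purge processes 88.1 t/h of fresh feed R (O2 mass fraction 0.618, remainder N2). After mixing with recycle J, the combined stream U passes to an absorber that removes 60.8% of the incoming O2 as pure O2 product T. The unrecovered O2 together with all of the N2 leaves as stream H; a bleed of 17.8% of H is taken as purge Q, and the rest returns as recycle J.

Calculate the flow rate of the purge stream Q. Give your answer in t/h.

N2 enters only via R and leaves only via the purge: 88.1×0.382 = 0.178×(N2 in H), and the absorber passes all N2, so N2 in U = N2 in H = 189.07 t/h.
O2 in U: m_A = 88.1×0.618 + (1−0.178)·(1−0.608)·m_A, so m_A = 54.446/0.6778 = 80.33 t/h.
H = (1−0.608)×80.33 + 189.07 = 220.56 t/h.
Purge Q = 0.178×220.56 = 39.259 t/h.

39.26 t/h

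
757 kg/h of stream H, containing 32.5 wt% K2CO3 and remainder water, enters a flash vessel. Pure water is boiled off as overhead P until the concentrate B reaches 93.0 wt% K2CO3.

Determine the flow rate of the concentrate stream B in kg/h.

264.5 kg/h

K2CO3 is conserved: 757×0.325 = 246.03 kg/h all reports to the concentrate.
Concentrate = 246.03/(target fraction) = 264.54 kg/h.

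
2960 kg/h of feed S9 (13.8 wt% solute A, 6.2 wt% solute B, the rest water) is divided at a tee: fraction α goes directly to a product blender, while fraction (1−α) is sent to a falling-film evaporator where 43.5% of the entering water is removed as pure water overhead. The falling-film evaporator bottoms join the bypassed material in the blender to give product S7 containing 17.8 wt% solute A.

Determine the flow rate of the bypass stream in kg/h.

All 2960×0.138 = 408.48 kg/h of solute A reaches S7, so S7 = 408.48/0.178 = 2294.8 kg/h and vapour = 665.17 kg/h.
The evaporator receives (1−α)·2960 of feed at 0.800 water and removes 0.435 of that water:
0.435×0.800×(1−α)×2960 = 665.17
(1−α) = 665.17/1030.1 = 0.6457;  α = 0.3543.
Bypass flow = 0.3543×2960 = 1048.6 kg/h.

1049 kg/h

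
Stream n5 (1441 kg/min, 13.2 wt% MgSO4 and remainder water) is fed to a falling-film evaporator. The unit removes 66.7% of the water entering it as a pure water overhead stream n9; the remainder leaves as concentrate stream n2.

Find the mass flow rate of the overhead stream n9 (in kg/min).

water entering = 1441×0.868 = 1250.8 kg/min; overhead removed = 0.667×1250.8 = 834.28 kg/min.

834.3 kg/min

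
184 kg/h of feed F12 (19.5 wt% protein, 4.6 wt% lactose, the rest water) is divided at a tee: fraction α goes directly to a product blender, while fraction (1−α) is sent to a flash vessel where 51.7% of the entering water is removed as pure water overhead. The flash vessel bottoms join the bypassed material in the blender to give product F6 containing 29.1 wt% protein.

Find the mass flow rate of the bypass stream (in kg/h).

All 184×0.195 = 35.88 kg/h of protein reaches F6, so F6 = 35.88/0.291 = 123.3 kg/h and vapour = 60.701 kg/h.
The evaporator receives (1−α)·184 of feed at 0.759 water and removes 0.517 of that water:
0.517×0.759×(1−α)×184 = 60.701
(1−α) = 60.701/72.202 = 0.8407;  α = 0.1593.
Bypass flow = 0.1593×184 = 29.309 kg/h.

29.31 kg/h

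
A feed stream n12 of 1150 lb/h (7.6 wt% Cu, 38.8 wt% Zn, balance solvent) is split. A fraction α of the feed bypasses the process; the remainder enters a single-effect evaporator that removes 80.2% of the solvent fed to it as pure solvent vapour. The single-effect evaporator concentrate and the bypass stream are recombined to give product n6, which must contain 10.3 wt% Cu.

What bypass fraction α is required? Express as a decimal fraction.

0.390

All 1150×0.076 = 87.4 lb/h of Cu reaches n6, so n6 = 87.4/0.103 = 848.54 lb/h and vapour = 301.46 lb/h.
The evaporator receives (1−α)·1150 of feed at 0.536 solvent and removes 0.802 of that solvent:
0.802×0.536×(1−α)×1150 = 301.46
(1−α) = 301.46/494.35 = 0.6098;  α = 0.3902.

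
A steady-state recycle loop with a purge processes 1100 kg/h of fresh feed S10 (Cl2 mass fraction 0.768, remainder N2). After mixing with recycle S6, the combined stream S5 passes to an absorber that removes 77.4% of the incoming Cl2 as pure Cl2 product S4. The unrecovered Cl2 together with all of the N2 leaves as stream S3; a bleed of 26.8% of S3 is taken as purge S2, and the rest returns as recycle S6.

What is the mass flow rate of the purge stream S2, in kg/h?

316.5 kg/h

N2 enters only via S10 and leaves only via the purge: 1100×0.232 = 0.268×(N2 in S3), and the absorber passes all N2, so N2 in S5 = N2 in S3 = 952.24 kg/h.
Cl2 in S5: m_A = 1100×0.768 + (1−0.268)·(1−0.774)·m_A, so m_A = 844.8/0.8346 = 1012.3 kg/h.
S3 = (1−0.774)×1012.3 + 952.24 = 1181 kg/h.
Purge S2 = 0.268×1181 = 316.51 kg/h.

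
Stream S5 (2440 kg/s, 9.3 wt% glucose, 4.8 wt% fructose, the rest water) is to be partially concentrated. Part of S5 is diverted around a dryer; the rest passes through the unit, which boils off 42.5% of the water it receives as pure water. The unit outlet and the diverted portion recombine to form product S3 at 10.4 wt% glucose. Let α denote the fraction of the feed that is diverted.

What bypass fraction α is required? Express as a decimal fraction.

0.710

All 2440×0.093 = 226.92 kg/s of glucose reaches S3, so S3 = 226.92/0.104 = 2181.9 kg/s and vapour = 258.08 kg/s.
The evaporator receives (1−α)·2440 of feed at 0.859 water and removes 0.425 of that water:
0.425×0.859×(1−α)×2440 = 258.08
(1−α) = 258.08/890.78 = 0.2897;  α = 0.7103.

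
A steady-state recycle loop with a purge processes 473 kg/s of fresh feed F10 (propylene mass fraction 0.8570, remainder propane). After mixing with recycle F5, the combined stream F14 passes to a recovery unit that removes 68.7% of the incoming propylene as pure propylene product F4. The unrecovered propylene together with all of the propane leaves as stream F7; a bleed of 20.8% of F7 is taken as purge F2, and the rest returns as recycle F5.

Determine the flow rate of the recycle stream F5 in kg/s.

propane enters only via F10 and leaves only via the purge: 473×0.143 = 0.208×(propane in F7), and the recovery unit passes all propane, so propane in F14 = propane in F7 = 325.19 kg/s.
propylene in F14: m_A = 473×0.857 + (1−0.208)·(1−0.687)·m_A, so m_A = 405.36/0.7521 = 538.97 kg/s.
F7 = (1−0.687)×538.97 + 325.19 = 493.88 kg/s.
Recycle F5 = (1−0.208)×493.88 = 391.16 kg/s.

391.2 kg/s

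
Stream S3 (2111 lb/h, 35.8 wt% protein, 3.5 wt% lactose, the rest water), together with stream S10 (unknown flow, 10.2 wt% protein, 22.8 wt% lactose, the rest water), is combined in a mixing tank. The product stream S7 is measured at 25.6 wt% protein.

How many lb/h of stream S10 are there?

1398 lb/h

Let S10 be the unknown flow. Total out = 2111 + S10.
protein balance: 755.74 + 0.102·S10 = 0.256·(2111 + S10)
(0.102 − 0.256)·S10 = 0.256×2111 − 755.74 = -215.32
S10 = -215.32 / -0.154 = 1398.2 lb/h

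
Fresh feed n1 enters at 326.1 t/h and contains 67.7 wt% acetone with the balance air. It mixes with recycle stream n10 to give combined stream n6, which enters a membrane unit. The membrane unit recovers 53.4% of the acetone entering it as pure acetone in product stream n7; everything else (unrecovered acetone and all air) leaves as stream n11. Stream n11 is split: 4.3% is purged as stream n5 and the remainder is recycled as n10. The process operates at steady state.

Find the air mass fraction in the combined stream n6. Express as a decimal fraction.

0.860

air enters only via n1 and leaves only via the purge: 326.1×0.323 = 0.043×(air in n11), and the membrane unit passes all air, so air in n6 = air in n11 = 2449.5 t/h.
acetone in n6: m_A = 326.1×0.677 + (1−0.043)·(1−0.534)·m_A, so m_A = 220.77/0.5540 = 398.47 t/h.
n6 = 398.47 + 2449.5 = 2848 t/h.
air fraction in n6 = 2449.5/2848 = 0.860.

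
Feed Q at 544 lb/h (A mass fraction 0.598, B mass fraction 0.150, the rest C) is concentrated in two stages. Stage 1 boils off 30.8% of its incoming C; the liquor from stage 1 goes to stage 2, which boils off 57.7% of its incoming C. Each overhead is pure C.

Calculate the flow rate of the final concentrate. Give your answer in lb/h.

C in feed = 544×0.252 = 137.09 lb/h.
After stage 1: C left = (1−0.308)×137.09 = 94.865; stream total = 501.78 lb/h.
After stage 2: C left = (1−0.577)×94.865 = 40.128; final concentrate = 447.04 lb/h.

447 lb/h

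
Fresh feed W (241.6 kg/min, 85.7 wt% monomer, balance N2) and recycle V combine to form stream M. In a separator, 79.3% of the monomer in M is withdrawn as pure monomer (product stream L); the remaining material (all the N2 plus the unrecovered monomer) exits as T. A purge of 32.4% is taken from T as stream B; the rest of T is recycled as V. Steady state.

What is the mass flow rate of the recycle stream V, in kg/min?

105.8 kg/min

N2 enters only via W and leaves only via the purge: 241.6×0.143 = 0.324×(N2 in T), and the separator passes all N2, so N2 in M = N2 in T = 106.63 kg/min.
monomer in M: m_A = 241.6×0.857 + (1−0.324)·(1−0.793)·m_A, so m_A = 207.05/0.8601 = 240.74 kg/min.
T = (1−0.793)×240.74 + 106.63 = 156.46 kg/min.
Recycle V = (1−0.324)×156.46 = 105.77 kg/min.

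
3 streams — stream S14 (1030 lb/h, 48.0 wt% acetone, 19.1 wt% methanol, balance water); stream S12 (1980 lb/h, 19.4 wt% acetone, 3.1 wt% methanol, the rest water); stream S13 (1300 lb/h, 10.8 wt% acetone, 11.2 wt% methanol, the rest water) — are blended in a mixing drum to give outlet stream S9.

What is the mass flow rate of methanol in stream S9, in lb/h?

403.7 lb/h

methanol out = methanol in = 1030×0.191 + 1980×0.031 + 1300×0.112 = 403.71 lb/h.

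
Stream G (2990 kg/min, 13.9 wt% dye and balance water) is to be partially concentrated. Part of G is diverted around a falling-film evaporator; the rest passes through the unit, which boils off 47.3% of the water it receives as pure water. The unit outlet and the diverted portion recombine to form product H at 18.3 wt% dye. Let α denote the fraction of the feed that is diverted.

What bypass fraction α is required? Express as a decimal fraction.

0.410

All 2990×0.139 = 415.61 kg/min of dye reaches H, so H = 415.61/0.183 = 2271.1 kg/min and vapour = 718.91 kg/min.
The evaporator receives (1−α)·2990 of feed at 0.861 water and removes 0.473 of that water:
0.473×0.861×(1−α)×2990 = 718.91
(1−α) = 718.91/1217.7 = 0.5904;  α = 0.4096.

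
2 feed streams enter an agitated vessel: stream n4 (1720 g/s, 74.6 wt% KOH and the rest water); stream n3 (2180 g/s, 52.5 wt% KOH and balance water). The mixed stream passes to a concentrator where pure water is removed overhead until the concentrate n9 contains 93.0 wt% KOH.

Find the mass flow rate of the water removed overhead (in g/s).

KOH entering = 1720×0.746 + 2180×0.525 = 2427.6 g/s.
All KOH reports to n9, so n9 = 2427.6/0.930 = 2610.3 g/s.
Total feed = 3900 g/s; overhead = 3900 − 2610.3 = 1289.7 g/s.

1290 g/s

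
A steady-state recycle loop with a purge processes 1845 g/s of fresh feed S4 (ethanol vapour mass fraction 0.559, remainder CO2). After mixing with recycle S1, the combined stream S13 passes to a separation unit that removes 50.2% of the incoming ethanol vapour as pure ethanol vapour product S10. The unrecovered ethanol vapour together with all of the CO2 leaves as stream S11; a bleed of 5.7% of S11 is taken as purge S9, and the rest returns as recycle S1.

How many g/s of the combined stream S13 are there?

CO2 enters only via S4 and leaves only via the purge: 1845×0.441 = 0.057×(CO2 in S11), and the separation unit passes all CO2, so CO2 in S13 = CO2 in S11 = 14274 g/s.
ethanol vapour in S13: m_A = 1845×0.559 + (1−0.057)·(1−0.502)·m_A, so m_A = 1031.4/0.5304 = 1944.5 g/s.
S13 = 1944.5 + 14274 = 16219 g/s.

16220 g/s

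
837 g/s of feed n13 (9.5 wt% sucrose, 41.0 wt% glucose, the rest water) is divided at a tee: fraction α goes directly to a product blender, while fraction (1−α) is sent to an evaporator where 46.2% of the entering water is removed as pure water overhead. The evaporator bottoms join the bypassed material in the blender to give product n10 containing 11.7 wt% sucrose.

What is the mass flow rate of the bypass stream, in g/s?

148.8 g/s

All 837×0.095 = 79.515 g/s of sucrose reaches n10, so n10 = 79.515/0.117 = 679.62 g/s and vapour = 157.38 g/s.
The evaporator receives (1−α)·837 of feed at 0.495 water and removes 0.462 of that water:
0.462×0.495×(1−α)×837 = 157.38
(1−α) = 157.38/191.41 = 0.8222;  α = 0.1778.
Bypass flow = 0.1778×837 = 148.8 g/s.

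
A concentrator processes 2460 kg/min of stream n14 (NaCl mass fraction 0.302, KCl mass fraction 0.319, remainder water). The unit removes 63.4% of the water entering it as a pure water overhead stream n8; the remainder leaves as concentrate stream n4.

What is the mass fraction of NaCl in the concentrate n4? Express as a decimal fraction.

NaCl is not removed: 2460×0.302 = 742.92 kg/min of NaCl enters n4.
water entering = 2460×0.379 = 932.34 kg/min; overhead removed = 0.634×932.34 = 591.1 kg/min.
Concentrate = 2460 − 591.1 = 1868.9 kg/min.
Mass fraction = 742.92/1868.9 = 0.398.

0.398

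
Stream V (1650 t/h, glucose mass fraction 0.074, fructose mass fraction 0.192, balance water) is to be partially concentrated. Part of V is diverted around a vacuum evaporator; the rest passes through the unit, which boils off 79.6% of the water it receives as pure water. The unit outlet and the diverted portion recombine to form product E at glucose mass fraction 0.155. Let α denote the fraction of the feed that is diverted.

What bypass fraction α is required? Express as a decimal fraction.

All 1650×0.074 = 122.1 t/h of glucose reaches E, so E = 122.1/0.155 = 787.74 t/h and vapour = 862.26 t/h.
The evaporator receives (1−α)·1650 of feed at 0.734 water and removes 0.796 of that water:
0.796×0.734×(1−α)×1650 = 862.26
(1−α) = 862.26/964.04 = 0.8944;  α = 0.1056.

0.106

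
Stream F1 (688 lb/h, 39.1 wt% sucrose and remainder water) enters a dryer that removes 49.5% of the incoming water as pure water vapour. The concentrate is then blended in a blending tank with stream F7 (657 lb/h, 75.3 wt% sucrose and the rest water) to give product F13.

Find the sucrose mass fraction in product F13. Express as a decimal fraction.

Vapour removed = 0.495×0.609×688 = 207.4 lb/h; concentrate = 480.6 lb/h.
sucrose reaching the mixer = 269.01 (from concentrate) + 657×0.753 = 763.73 lb/h.
Product flow = 480.6 + 657 = 1137.6 lb/h; sucrose fraction = 0.671.

0.671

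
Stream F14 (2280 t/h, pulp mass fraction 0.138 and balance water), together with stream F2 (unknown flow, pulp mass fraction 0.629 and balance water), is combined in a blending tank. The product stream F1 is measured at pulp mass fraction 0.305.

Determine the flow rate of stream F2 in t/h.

1175 t/h

Let F2 be the unknown flow. Total out = 2280 + F2.
pulp balance: 314.64 + 0.629·F2 = 0.305·(2280 + F2)
(0.629 − 0.305)·F2 = 0.305×2280 − 314.64 = 380.76
F2 = 380.76 / 0.324 = 1175.2 t/h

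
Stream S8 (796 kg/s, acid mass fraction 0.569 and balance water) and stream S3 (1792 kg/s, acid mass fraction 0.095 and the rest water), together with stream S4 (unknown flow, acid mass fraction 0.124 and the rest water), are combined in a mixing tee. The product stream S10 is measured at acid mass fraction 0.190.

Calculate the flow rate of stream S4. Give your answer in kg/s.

1992 kg/s

Let S4 be the unknown flow. Total out = 2588 + S4.
acid balance: 623.16 + 0.124·S4 = 0.190·(2588 + S4)
(0.124 − 0.190)·S4 = 0.190×2588 − 623.16 = -131.44
S4 = -131.44 / -0.066 = 1991.6 kg/s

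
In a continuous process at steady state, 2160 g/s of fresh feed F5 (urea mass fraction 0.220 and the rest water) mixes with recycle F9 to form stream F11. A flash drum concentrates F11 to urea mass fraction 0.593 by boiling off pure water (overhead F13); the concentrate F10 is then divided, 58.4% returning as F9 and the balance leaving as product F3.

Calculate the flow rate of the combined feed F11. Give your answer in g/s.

Overall urea balance (none leaves overhead): urea in fresh feed = urea in product, i.e. 2160×0.220 = (1−0.584)·F10·0.593.
F10 = 475.2/(0.593×0.416) = 1926.3 g/s.
Recycle F9 = 0.584×1926.3 = 1125 g/s.
Combined feed F11 = 2160 + 1125 = 3285 g/s.

3285 g/s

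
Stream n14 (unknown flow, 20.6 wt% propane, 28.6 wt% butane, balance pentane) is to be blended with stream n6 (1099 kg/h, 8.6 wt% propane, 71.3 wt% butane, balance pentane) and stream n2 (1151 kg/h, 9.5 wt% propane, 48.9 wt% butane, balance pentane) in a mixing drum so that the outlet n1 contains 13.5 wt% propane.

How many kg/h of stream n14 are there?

Let n14 be the unknown flow. Total out = 2250 + n14.
propane balance: 203.86 + 0.206·n14 = 0.135·(2250 + n14)
(0.206 − 0.135)·n14 = 0.135×2250 − 203.86 = 99.891
n14 = 99.891 / 0.071 = 1406.9 kg/h

1407 kg/h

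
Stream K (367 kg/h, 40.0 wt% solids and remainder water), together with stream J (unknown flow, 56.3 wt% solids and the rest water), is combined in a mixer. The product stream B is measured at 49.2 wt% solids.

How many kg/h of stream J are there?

Let J be the unknown flow. Total out = 367 + J.
solids balance: 146.8 + 0.563·J = 0.492·(367 + J)
(0.563 − 0.492)·J = 0.492×367 − 146.8 = 33.764
J = 33.764 / 0.071 = 475.55 kg/h

475.5 kg/h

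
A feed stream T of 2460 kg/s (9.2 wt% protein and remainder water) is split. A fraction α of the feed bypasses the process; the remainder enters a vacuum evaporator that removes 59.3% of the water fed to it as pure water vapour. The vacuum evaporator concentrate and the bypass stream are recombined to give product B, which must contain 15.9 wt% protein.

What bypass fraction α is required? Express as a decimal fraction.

0.217

All 2460×0.092 = 226.32 kg/s of protein reaches B, so B = 226.32/0.159 = 1423.4 kg/s and vapour = 1036.6 kg/s.
The evaporator receives (1−α)·2460 of feed at 0.908 water and removes 0.593 of that water:
0.593×0.908×(1−α)×2460 = 1036.6
(1−α) = 1036.6/1324.6 = 0.7826;  α = 0.2174.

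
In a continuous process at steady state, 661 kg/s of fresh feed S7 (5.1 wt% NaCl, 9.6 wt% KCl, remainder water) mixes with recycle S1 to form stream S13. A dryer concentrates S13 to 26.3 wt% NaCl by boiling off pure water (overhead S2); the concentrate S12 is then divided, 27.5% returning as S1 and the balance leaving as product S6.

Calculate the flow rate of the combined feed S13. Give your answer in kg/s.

709.6 kg/s

Overall NaCl balance (none leaves overhead): NaCl in fresh feed = NaCl in product, i.e. 661×0.051 = (1−0.275)·S12·0.263.
S12 = 33.711/(0.263×0.725) = 176.8 kg/s.
Recycle S1 = 0.275×176.8 = 48.62 kg/s.
Combined feed S13 = 661 + 48.62 = 709.62 kg/s.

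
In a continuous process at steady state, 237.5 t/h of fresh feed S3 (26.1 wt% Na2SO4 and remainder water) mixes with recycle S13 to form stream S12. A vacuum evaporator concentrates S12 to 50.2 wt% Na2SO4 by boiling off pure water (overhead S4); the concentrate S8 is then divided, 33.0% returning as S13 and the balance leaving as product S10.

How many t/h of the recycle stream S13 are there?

60.82 t/h

Overall Na2SO4 balance (none leaves overhead): Na2SO4 in fresh feed = Na2SO4 in product, i.e. 237.5×0.261 = (1−0.330)·S8·0.502.
S8 = 61.988/(0.502×0.670) = 184.3 t/h.
Recycle S13 = 0.330×184.3 = 60.819 t/h.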